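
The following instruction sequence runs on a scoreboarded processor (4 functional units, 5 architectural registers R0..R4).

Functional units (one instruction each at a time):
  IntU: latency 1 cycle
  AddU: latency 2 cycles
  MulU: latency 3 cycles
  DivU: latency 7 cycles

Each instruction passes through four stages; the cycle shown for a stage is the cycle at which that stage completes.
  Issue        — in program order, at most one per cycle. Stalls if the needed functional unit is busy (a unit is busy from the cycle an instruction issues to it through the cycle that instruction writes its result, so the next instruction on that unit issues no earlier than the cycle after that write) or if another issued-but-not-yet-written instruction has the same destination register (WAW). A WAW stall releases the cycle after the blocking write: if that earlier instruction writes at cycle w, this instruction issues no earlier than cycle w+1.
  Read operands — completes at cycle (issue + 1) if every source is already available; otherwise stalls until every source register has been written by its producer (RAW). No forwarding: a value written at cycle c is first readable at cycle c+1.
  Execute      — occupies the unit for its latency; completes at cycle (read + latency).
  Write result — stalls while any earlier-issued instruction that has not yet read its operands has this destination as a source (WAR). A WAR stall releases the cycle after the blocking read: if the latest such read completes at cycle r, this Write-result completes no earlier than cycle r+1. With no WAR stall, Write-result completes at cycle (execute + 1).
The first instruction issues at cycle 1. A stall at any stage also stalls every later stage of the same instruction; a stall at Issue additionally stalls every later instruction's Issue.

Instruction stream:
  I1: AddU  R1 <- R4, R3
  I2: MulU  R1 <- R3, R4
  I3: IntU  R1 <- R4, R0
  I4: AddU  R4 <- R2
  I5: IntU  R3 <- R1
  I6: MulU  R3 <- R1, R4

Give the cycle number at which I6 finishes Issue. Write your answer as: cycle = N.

cycle = 20

c1: issue I1 (AddU)
c2: I1 read-ops
c4: I1 finished on AddU
c5: I1→R1
c6: issue I2 (MulU)
c7: I2 read-ops
c10: I2 finished on MulU
c11: I2→R1
c12: issue I3 (IntU)
c13: I3 read-ops, issue I4 (AddU)
c14: I3 finished on IntU, I4 read-ops
c15: I3→R1
c16: I4 finished on AddU, issue I5 (IntU)
c17: I4→R4, I5 read-ops
c18: I5 finished on IntU
c19: I5→R3
c20: issue I6 (MulU)
c21: I6 read-ops
c24: I6 finished on MulU
c25: I6→R3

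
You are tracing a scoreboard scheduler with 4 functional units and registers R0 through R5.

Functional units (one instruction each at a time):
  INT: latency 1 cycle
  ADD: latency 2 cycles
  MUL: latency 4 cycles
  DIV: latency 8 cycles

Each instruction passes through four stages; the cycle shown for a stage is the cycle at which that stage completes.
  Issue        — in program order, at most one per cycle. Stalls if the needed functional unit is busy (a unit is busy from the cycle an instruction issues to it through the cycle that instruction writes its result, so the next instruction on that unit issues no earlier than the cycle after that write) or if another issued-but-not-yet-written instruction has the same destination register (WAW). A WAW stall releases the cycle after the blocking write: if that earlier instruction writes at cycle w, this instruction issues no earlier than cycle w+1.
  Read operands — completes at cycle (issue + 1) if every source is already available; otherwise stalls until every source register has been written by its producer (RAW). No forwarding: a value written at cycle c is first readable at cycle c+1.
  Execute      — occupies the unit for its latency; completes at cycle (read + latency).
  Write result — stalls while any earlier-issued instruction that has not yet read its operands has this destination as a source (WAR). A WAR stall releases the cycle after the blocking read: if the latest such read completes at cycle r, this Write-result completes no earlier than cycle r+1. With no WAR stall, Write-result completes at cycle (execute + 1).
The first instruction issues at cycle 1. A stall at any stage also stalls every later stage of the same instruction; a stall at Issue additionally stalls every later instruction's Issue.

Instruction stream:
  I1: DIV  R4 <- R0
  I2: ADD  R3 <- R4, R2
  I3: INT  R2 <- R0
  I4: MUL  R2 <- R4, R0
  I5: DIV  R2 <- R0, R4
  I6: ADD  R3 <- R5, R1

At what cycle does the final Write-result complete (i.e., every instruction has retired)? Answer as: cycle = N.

[1] I1→DIV
[2] I1 RO · I2→ADD
[3] I3→INT
[4] I3 RO
[5] I3 EX
[10] I1 EX
[11] I1 WR R4
[12] I2 RO
[13] I3 WR R2
[14] I2 EX · I4→MUL
[15] I2 WR R3 · I4 RO
[19] I4 EX
[20] I4 WR R2
[21] I5→DIV
[22] I5 RO · I6→ADD
[23] I6 RO
[25] I6 EX
[26] I6 WR R3
[30] I5 EX
[31] I5 WR R2

cycle = 31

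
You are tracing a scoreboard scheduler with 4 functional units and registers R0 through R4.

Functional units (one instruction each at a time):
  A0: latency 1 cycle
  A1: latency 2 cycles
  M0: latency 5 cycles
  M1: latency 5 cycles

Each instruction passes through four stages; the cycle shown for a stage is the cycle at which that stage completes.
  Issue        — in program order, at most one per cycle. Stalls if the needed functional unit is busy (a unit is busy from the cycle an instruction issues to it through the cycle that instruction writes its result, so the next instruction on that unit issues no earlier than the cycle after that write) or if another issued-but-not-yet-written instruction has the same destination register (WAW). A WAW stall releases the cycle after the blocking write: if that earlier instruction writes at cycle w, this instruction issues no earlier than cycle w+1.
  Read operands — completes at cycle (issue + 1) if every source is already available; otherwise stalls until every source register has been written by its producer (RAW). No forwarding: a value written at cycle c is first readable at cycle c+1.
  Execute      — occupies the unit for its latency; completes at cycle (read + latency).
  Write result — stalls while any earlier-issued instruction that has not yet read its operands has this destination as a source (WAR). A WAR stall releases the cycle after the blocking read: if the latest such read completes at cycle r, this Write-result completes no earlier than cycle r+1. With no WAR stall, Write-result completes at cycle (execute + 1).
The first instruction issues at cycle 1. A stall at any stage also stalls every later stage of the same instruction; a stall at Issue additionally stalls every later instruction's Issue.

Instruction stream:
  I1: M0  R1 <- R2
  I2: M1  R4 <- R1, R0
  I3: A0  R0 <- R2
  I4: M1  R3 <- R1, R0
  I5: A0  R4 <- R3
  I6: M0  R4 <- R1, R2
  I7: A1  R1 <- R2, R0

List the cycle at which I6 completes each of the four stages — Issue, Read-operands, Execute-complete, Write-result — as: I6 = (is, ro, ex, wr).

cycle 1: I1→M0
cycle 2: I1 RO · I2→M1
cycle 3: I3→A0
cycle 4: I3 RO
cycle 5: I3 EX
cycle 7: I1 EX
cycle 8: I1 WR R1
cycle 9: I2 RO
cycle 10: I3 WR R0
cycle 14: I2 EX
cycle 15: I2 WR R4
cycle 16: I4→M1
cycle 17: I4 RO · I5→A0
cycle 22: I4 EX
cycle 23: I4 WR R3
cycle 24: I5 RO
cycle 25: I5 EX
cycle 26: I5 WR R4
cycle 27: I6→M0
cycle 28: I6 RO · I7→A1
cycle 29: I7 RO
cycle 31: I7 EX
cycle 32: I7 WR R1
cycle 33: I6 EX
cycle 34: I6 WR R4

I6 = (27, 28, 33, 34)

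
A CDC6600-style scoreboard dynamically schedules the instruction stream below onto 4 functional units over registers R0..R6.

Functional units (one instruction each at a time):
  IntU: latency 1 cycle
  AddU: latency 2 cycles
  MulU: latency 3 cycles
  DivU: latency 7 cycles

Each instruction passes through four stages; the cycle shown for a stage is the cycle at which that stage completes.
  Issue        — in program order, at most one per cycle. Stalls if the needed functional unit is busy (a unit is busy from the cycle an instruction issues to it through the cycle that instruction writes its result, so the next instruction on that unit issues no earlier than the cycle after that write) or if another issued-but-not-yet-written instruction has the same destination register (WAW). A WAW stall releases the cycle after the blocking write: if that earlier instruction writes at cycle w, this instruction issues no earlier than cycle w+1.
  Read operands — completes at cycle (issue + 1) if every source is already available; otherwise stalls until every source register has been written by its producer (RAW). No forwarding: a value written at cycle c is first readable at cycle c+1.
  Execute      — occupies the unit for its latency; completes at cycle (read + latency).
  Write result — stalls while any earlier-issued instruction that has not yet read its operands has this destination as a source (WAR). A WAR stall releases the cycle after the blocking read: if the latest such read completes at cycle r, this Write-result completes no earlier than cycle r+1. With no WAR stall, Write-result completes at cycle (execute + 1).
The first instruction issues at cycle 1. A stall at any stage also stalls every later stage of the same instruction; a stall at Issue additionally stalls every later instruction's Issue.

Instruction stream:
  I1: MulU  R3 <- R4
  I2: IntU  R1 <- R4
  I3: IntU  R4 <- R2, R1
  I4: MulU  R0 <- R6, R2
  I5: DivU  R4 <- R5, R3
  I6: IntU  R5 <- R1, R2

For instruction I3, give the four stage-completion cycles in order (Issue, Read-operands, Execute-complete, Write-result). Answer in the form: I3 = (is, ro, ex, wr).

cycle 1: issue I1 (MulU)
cycle 2: I1 read-ops, issue I2 (IntU)
cycle 3: I2 read-ops
cycle 4: I2 finished on IntU
cycle 5: I1 finished on MulU, I2→R1
cycle 6: I1→R3, issue I3 (IntU)
cycle 7: I3 read-ops, issue I4 (MulU)
cycle 8: I3 finished on IntU, I4 read-ops
cycle 9: I3→R4
cycle 10: issue I5 (DivU)
cycle 11: I4 finished on MulU, I5 read-ops, issue I6 (IntU)
cycle 12: I4→R0, I6 read-ops
cycle 13: I6 finished on IntU
cycle 14: I6→R5
cycle 18: I5 finished on DivU
cycle 19: I5→R4

I3 = (6, 7, 8, 9)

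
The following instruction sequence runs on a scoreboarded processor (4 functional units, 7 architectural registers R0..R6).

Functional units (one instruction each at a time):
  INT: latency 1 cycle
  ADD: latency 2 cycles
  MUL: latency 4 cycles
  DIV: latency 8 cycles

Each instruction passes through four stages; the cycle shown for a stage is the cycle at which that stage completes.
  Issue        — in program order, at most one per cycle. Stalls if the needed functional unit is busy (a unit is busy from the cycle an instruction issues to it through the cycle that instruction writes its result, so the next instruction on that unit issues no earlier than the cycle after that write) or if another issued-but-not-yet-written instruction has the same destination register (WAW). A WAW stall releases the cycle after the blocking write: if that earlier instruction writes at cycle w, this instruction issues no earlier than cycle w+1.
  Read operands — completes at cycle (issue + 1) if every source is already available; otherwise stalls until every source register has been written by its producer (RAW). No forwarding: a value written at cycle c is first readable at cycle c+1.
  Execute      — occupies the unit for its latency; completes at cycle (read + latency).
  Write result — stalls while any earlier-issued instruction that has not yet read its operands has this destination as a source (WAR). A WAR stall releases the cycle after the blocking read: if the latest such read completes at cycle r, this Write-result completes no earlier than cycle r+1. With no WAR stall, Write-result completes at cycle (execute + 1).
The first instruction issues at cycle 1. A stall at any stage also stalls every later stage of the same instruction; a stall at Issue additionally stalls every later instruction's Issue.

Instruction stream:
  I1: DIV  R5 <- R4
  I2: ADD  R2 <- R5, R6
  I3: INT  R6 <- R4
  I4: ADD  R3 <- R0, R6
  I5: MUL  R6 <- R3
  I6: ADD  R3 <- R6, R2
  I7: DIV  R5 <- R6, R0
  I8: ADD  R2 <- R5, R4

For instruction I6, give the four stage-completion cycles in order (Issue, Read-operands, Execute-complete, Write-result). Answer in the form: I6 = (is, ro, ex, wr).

I6 = (21, 27, 29, 30)

1) issue 1, read 2, done 10, write 11
2) issue 2, read 12, done 14, write 15  <RAW R5: wait I1 write@11>
3) issue 3, read 4, done 5, write 13  <WAR R6: wait I2 read@12>
4) issue 16, read 17, done 19, write 20  <struct: ADD busy until I2 writes@15>
5) issue 17, read 21, done 25, write 26  <RAW R3: wait I4 write@20>
6) issue 21, read 27, done 29, write 30  <struct: ADD busy until I4 writes@20 / RAW R6: wait I5 write@26>
7) issue 22, read 27, done 35, write 36  <RAW R6: wait I5 write@26>
8) issue 31, read 37, done 39, write 40  <struct: ADD busy until I6 writes@30 / RAW R5: wait I7 write@36>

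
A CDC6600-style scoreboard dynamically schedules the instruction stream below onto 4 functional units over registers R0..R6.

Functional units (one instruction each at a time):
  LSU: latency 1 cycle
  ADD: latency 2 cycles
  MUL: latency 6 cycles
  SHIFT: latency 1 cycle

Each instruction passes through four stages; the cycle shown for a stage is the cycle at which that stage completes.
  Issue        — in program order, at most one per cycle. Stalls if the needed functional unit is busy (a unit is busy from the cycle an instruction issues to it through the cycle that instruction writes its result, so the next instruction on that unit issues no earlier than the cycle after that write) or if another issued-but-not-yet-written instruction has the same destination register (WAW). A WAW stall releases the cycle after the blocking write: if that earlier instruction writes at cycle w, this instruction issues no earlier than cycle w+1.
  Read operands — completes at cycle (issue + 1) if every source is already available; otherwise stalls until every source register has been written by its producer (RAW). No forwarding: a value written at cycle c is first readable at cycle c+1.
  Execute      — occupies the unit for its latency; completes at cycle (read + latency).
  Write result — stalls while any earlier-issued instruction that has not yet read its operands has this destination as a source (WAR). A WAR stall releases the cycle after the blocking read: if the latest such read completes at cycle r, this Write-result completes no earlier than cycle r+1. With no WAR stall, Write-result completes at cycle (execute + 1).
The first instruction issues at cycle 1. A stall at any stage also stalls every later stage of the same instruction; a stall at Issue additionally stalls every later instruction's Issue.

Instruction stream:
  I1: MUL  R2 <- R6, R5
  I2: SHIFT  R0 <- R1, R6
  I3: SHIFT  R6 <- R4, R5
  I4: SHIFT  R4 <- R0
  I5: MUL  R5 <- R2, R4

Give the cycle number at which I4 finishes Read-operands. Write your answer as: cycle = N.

I1 -> (1, 2, 8, 9)
I2 -> (2, 3, 4, 5)
I3 -> (6, 7, 8, 9)  // struct: SHIFT busy until I2 writes@5
I4 -> (10, 11, 12, 13)  // struct: SHIFT busy until I3 writes@9
I5 -> (11, 14, 20, 21)  // RAW R4: wait I4 write@13

cycle = 11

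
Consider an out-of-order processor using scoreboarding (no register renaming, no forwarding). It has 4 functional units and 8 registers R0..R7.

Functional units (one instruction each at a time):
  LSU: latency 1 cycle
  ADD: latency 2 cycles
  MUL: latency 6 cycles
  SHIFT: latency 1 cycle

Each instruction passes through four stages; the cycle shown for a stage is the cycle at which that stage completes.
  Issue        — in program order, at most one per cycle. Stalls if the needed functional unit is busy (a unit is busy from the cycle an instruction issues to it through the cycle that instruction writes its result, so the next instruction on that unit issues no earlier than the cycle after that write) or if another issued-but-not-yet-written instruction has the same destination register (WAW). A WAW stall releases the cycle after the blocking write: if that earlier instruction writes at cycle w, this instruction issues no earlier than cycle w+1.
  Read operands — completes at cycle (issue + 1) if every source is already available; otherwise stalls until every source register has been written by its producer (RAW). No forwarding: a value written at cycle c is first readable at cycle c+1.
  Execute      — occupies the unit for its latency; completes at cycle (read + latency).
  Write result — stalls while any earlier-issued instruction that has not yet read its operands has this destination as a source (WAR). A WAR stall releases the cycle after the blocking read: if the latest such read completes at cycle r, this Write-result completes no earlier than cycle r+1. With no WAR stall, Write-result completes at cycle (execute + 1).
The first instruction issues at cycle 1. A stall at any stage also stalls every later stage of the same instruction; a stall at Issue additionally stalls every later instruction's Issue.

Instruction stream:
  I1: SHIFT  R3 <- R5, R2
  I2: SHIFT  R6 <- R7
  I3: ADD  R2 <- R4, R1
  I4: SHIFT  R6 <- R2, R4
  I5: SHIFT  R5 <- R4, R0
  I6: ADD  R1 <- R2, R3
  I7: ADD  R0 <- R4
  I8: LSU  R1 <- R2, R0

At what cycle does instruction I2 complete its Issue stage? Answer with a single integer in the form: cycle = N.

c1: issue I1 (SHIFT)
c2: I1 read-ops
c3: I1 finished on SHIFT
c4: I1→R3
c5: issue I2 (SHIFT)
c6: I2 read-ops | issue I3 (ADD)
c7: I2 finished on SHIFT | I3 read-ops
c8: I2→R6
c9: I3 finished on ADD | issue I4 (SHIFT)
c10: I3→R2
c11: I4 read-ops
c12: I4 finished on SHIFT
c13: I4→R6
c14: issue I5 (SHIFT)
c15: I5 read-ops | issue I6 (ADD)
c16: I5 finished on SHIFT | I6 read-ops
c17: I5→R5
c18: I6 finished on ADD
c19: I6→R1
c20: issue I7 (ADD)
c21: I7 read-ops | issue I8 (LSU)
c23: I7 finished on ADD
c24: I7→R0
c25: I8 read-ops
c26: I8 finished on LSU
c27: I8→R1

cycle = 5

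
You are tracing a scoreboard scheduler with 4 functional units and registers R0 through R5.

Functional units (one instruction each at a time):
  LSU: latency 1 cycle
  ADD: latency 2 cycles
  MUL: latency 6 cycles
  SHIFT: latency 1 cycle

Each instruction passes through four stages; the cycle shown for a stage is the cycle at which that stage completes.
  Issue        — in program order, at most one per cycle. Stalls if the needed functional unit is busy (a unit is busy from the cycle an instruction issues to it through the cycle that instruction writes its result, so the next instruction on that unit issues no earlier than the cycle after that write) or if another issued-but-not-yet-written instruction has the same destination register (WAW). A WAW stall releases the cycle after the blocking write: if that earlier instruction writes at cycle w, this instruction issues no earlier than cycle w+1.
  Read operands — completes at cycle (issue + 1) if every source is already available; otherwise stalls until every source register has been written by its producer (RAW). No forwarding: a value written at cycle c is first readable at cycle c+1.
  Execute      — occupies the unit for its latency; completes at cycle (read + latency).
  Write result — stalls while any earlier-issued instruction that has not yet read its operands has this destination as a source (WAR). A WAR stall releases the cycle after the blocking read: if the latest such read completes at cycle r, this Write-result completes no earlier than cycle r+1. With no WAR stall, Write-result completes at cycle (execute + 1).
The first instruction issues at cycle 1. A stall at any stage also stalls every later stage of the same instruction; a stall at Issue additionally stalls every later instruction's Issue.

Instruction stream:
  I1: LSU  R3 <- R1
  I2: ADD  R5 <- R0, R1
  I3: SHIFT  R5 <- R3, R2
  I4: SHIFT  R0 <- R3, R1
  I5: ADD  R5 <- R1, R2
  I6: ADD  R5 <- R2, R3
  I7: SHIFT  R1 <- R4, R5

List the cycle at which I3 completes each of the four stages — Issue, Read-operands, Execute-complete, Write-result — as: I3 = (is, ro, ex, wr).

  I1 | 1 | 2 | 3 | 4
  I2 | 2 | 3 | 5 | 6
  I3 | 7 | 8 | 9 | 10   WAW R5: wait I2 write@6
  I4 | 11 | 12 | 13 | 14   struct: SHIFT busy until I3 writes@10
  I5 | 12 | 13 | 15 | 16
  I6 | 17 | 18 | 20 | 21   struct: ADD busy until I5 writes@16
  I7 | 18 | 22 | 23 | 24   RAW R5: wait I6 write@21

I3 = (7, 8, 9, 10)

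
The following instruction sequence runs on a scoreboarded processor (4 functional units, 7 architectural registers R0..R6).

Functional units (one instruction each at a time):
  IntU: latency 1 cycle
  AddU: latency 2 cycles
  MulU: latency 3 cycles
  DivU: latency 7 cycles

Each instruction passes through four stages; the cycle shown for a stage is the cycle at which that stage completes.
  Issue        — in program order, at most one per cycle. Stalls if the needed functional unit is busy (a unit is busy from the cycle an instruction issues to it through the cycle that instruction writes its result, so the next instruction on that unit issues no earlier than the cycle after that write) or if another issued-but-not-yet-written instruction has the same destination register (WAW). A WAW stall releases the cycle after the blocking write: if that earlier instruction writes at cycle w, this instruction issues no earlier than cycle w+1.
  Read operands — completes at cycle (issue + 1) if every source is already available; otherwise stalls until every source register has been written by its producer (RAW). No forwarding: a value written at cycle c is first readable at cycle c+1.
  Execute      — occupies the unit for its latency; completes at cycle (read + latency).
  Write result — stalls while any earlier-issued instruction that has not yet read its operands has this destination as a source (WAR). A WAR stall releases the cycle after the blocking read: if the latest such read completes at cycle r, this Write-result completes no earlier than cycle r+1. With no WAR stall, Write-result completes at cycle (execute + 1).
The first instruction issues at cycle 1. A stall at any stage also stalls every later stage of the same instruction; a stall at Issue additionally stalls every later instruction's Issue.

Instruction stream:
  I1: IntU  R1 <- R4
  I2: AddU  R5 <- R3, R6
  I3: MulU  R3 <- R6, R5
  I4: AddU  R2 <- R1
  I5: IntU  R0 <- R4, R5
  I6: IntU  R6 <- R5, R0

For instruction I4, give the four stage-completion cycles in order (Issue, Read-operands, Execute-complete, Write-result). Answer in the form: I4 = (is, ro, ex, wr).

I4 = (7, 8, 10, 11)

t=1  I1 dispatched to IntU
t=2  I1 operands ready | I2 dispatched to AddU
t=3  I1 complete | I2 operands ready | I3 dispatched to MulU
t=4  R1←I1
t=5  I2 complete
t=6  R5←I2
t=7  I3 operands ready | I4 dispatched to AddU
t=8  I4 operands ready | I5 dispatched to IntU
t=9  I5 operands ready
t=10  I3 complete | I4 complete | I5 complete
t=11  R3←I3 | R2←I4 | R0←I5
t=12  I6 dispatched to IntU
t=13  I6 operands ready
t=14  I6 complete
t=15  R6←I6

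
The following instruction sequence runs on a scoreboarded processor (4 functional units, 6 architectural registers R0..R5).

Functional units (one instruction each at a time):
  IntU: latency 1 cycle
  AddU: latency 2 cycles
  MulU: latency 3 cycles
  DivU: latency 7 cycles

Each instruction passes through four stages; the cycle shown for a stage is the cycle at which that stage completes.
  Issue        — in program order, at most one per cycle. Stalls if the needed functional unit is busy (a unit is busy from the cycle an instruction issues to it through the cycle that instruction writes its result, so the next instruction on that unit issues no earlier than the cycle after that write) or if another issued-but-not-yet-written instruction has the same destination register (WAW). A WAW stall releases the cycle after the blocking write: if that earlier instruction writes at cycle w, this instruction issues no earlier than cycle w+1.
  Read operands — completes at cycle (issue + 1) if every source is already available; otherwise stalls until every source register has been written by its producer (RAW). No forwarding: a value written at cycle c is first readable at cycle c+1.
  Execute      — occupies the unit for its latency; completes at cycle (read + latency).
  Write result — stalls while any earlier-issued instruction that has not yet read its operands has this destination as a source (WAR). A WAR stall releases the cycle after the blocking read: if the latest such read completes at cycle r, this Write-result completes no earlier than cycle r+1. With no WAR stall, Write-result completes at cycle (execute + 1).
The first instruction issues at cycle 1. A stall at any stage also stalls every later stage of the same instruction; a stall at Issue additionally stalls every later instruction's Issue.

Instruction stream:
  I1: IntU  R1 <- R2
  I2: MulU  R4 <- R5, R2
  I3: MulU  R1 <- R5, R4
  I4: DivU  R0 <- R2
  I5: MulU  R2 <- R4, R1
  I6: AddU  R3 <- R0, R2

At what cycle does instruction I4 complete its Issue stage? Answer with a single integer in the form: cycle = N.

cycle = 9

cycle 1: issue I1 (IntU)
cycle 2: I1 read-ops, issue I2 (MulU)
cycle 3: I1 finished on IntU, I2 read-ops
cycle 4: I1→R1
cycle 6: I2 finished on MulU
cycle 7: I2→R4
cycle 8: issue I3 (MulU)
cycle 9: I3 read-ops, issue I4 (DivU)
cycle 10: I4 read-ops
cycle 12: I3 finished on MulU
cycle 13: I3→R1
cycle 14: issue I5 (MulU)
cycle 15: I5 read-ops, issue I6 (AddU)
cycle 17: I4 finished on DivU
cycle 18: I4→R0, I5 finished on MulU
cycle 19: I5→R2
cycle 20: I6 read-ops
cycle 22: I6 finished on AddU
cycle 23: I6→R3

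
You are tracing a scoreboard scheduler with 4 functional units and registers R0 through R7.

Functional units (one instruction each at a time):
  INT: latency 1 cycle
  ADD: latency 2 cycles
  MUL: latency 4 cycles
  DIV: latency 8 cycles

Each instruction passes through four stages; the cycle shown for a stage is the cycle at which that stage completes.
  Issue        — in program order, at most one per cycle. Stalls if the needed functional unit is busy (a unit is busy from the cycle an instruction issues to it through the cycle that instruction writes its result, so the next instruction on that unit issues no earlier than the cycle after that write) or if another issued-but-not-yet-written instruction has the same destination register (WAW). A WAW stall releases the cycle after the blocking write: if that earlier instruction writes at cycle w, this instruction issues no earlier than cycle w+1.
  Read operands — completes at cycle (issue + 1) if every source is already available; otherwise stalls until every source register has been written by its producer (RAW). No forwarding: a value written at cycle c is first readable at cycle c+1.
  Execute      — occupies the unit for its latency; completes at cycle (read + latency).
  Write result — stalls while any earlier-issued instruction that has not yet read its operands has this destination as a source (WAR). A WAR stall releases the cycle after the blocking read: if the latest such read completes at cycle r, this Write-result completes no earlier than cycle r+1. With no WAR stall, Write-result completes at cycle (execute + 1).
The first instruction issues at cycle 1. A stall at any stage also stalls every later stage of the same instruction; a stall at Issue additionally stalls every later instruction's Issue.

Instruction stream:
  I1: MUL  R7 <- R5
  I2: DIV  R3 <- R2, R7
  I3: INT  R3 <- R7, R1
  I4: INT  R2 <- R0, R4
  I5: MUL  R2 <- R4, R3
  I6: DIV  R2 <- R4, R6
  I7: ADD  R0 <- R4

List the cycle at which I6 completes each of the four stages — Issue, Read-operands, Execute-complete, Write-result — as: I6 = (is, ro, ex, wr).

I6 = (33, 34, 42, 43)

I1 -> (1, 2, 6, 7)
I2 -> (2, 8, 16, 17)  // RAW R7: wait I1 write@7
I3 -> (18, 19, 20, 21)  // WAW R3: wait I2 write@17
I4 -> (22, 23, 24, 25)  // struct: INT busy until I3 writes@21
I5 -> (26, 27, 31, 32)  // WAW R2: wait I4 write@25
I6 -> (33, 34, 42, 43)  // WAW R2: wait I5 write@32
I7 -> (34, 35, 37, 38)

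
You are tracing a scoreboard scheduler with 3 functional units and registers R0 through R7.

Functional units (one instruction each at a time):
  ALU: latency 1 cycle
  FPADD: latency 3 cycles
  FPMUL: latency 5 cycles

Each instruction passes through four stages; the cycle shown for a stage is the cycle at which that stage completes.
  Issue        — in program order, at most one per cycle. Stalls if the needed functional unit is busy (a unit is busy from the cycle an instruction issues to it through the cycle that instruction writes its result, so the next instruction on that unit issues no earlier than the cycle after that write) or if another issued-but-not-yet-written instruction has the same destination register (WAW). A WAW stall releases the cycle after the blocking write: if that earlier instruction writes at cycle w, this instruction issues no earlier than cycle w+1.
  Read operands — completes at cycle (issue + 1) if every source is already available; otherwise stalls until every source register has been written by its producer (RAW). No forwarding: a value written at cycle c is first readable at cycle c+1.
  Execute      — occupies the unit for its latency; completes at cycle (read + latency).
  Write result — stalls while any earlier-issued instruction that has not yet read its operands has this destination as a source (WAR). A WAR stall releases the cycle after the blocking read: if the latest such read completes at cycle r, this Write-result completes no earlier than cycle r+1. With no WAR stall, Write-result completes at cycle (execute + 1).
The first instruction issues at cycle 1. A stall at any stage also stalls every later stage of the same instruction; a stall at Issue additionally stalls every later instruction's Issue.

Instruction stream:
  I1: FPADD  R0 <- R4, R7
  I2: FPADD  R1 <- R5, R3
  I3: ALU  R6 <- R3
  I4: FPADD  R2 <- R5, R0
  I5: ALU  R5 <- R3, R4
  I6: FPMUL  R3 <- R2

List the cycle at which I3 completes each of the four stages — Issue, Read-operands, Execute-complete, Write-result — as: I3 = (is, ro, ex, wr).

I3 = (8, 9, 10, 11)

[1] issue I1 (FPADD)
[2] I1 read-ops
[5] I1 finished on FPADD
[6] I1→R0
[7] issue I2 (FPADD)
[8] I2 read-ops | issue I3 (ALU)
[9] I3 read-ops
[10] I3 finished on ALU
[11] I2 finished on FPADD | I3→R6
[12] I2→R1
[13] issue I4 (FPADD)
[14] I4 read-ops | issue I5 (ALU)
[15] I5 read-ops | issue I6 (FPMUL)
[16] I5 finished on ALU
[17] I4 finished on FPADD | I5→R5
[18] I4→R2
[19] I6 read-ops
[24] I6 finished on FPMUL
[25] I6→R3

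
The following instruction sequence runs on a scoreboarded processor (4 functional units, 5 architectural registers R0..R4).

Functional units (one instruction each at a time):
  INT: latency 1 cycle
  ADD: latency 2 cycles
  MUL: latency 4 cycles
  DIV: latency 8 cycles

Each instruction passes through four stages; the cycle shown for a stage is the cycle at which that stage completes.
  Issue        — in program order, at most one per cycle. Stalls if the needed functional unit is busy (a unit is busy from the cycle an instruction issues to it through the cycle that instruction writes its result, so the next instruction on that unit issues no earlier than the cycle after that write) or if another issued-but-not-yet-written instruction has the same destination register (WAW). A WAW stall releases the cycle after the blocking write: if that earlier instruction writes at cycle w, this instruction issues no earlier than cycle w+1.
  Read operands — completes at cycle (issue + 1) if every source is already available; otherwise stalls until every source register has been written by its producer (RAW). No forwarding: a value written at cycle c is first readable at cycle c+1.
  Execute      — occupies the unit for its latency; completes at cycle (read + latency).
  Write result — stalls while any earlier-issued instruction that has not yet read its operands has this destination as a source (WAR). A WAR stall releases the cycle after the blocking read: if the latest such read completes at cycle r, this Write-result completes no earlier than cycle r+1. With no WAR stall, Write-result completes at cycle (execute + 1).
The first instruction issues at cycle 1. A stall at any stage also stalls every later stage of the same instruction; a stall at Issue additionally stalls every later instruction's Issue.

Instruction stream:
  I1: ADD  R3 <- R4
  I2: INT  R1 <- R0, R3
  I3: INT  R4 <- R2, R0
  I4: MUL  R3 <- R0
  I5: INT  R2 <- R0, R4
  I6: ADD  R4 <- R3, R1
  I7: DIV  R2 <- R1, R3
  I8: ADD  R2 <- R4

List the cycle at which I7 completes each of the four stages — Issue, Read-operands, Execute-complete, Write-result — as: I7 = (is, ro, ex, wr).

I7 = (17, 18, 26, 27)

c1: I1 dispatched to ADD
c2: I1 operands ready | I2 dispatched to INT
c4: I1 complete
c5: R3←I1
c6: I2 operands ready
c7: I2 complete
c8: R1←I2
c9: I3 dispatched to INT
c10: I3 operands ready | I4 dispatched to MUL
c11: I3 complete | I4 operands ready
c12: R4←I3
c13: I5 dispatched to INT
c14: I5 operands ready | I6 dispatched to ADD
c15: I4 complete | I5 complete
c16: R3←I4 | R2←I5
c17: I6 operands ready | I7 dispatched to DIV
c18: I7 operands ready
c19: I6 complete
c20: R4←I6
c26: I7 complete
c27: R2←I7
c28: I8 dispatched to ADD
c29: I8 operands ready
c31: I8 complete
c32: R2←I8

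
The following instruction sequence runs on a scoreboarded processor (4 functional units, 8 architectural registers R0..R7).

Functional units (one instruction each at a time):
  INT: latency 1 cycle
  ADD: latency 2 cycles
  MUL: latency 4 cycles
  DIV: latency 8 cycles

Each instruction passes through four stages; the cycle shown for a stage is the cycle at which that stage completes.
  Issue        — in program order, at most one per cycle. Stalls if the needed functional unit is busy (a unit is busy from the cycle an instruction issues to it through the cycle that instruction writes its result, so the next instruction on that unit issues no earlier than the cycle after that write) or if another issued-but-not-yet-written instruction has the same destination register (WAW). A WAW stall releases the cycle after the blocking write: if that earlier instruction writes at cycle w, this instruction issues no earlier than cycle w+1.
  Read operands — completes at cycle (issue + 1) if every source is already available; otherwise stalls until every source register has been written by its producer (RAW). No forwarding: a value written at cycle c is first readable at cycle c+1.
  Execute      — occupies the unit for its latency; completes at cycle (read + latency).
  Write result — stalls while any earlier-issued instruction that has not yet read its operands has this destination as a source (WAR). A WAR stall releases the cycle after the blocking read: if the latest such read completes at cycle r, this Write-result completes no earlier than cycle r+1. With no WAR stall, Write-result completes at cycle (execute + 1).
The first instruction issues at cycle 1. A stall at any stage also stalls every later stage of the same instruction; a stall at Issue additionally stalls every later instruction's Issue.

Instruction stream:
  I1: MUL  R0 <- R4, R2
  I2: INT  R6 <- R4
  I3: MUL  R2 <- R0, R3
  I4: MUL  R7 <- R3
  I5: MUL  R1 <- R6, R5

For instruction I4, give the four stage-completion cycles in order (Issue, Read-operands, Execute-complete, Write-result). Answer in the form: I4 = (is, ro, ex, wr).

[1] I1 issues→MUL
[2] I1 reads, I2 issues→INT
[3] I2 reads
[4] I2 exec-done
[5] I2 writes R6
[6] I1 exec-done
[7] I1 writes R0
[8] I3 issues→MUL
[9] I3 reads
[13] I3 exec-done
[14] I3 writes R2
[15] I4 issues→MUL
[16] I4 reads
[20] I4 exec-done
[21] I4 writes R7
[22] I5 issues→MUL
[23] I5 reads
[27] I5 exec-done
[28] I5 writes R1

I4 = (15, 16, 20, 21)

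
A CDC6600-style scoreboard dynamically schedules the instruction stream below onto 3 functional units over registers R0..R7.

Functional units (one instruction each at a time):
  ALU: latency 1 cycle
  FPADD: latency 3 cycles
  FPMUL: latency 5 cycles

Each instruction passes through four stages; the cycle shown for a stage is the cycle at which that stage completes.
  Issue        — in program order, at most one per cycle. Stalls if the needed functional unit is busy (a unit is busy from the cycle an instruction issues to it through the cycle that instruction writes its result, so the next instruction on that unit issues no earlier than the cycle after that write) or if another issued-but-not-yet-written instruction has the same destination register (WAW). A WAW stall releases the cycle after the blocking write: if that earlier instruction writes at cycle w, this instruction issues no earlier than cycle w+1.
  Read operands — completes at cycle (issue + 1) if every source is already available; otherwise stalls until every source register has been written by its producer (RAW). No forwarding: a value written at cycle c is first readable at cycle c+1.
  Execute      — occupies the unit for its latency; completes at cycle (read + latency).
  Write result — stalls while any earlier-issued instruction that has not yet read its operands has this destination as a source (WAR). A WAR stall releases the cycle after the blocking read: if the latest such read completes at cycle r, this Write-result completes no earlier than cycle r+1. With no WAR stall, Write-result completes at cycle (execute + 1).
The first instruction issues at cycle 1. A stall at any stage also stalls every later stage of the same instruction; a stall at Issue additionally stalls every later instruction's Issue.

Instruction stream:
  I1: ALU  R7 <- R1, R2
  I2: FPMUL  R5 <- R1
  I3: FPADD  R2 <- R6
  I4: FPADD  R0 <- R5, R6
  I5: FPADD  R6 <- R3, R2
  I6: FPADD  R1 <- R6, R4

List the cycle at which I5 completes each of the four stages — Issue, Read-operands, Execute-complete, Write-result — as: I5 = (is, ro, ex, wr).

I5 = (15, 16, 19, 20)

cycle 1: I1 issues→ALU
cycle 2: I1 reads; I2 issues→FPMUL
cycle 3: I1 exec-done; I2 reads; I3 issues→FPADD
cycle 4: I1 writes R7; I3 reads
cycle 7: I3 exec-done
cycle 8: I2 exec-done; I3 writes R2
cycle 9: I2 writes R5; I4 issues→FPADD
cycle 10: I4 reads
cycle 13: I4 exec-done
cycle 14: I4 writes R0
cycle 15: I5 issues→FPADD
cycle 16: I5 reads
cycle 19: I5 exec-done
cycle 20: I5 writes R6
cycle 21: I6 issues→FPADD
cycle 22: I6 reads
cycle 25: I6 exec-done
cycle 26: I6 writes R1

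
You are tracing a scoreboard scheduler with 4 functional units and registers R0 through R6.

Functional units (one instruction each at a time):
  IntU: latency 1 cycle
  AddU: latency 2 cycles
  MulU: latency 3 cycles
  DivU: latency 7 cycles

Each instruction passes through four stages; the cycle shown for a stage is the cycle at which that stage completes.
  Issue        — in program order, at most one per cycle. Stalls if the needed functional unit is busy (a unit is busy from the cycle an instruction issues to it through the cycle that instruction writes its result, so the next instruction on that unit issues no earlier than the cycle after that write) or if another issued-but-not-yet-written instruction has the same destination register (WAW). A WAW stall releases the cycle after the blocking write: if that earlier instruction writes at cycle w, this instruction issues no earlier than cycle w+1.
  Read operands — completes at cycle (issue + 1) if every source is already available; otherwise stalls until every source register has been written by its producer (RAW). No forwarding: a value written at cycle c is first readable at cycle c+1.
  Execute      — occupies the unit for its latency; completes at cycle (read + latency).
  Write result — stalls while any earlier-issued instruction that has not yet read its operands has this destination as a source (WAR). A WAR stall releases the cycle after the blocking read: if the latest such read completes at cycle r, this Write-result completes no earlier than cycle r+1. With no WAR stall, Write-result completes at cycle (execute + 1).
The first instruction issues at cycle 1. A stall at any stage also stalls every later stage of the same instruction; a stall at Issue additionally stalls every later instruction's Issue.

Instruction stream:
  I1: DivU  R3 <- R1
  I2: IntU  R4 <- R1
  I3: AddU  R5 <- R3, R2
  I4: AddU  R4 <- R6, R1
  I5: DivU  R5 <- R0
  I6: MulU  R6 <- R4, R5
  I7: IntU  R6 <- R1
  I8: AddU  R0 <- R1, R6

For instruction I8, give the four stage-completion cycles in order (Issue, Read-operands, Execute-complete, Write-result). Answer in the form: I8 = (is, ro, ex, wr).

I8 = (32, 35, 37, 38)

c1: I1 issues→DivU
c2: I1 reads, I2 issues→IntU
c3: I2 reads, I3 issues→AddU
c4: I2 exec-done
c5: I2 writes R4
c9: I1 exec-done
c10: I1 writes R3
c11: I3 reads
c13: I3 exec-done
c14: I3 writes R5
c15: I4 issues→AddU
c16: I4 reads, I5 issues→DivU
c17: I5 reads, I6 issues→MulU
c18: I4 exec-done
c19: I4 writes R4
c24: I5 exec-done
c25: I5 writes R5
c26: I6 reads
c29: I6 exec-done
c30: I6 writes R6
c31: I7 issues→IntU
c32: I7 reads, I8 issues→AddU
c33: I7 exec-done
c34: I7 writes R6
c35: I8 reads
c37: I8 exec-done
c38: I8 writes R0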